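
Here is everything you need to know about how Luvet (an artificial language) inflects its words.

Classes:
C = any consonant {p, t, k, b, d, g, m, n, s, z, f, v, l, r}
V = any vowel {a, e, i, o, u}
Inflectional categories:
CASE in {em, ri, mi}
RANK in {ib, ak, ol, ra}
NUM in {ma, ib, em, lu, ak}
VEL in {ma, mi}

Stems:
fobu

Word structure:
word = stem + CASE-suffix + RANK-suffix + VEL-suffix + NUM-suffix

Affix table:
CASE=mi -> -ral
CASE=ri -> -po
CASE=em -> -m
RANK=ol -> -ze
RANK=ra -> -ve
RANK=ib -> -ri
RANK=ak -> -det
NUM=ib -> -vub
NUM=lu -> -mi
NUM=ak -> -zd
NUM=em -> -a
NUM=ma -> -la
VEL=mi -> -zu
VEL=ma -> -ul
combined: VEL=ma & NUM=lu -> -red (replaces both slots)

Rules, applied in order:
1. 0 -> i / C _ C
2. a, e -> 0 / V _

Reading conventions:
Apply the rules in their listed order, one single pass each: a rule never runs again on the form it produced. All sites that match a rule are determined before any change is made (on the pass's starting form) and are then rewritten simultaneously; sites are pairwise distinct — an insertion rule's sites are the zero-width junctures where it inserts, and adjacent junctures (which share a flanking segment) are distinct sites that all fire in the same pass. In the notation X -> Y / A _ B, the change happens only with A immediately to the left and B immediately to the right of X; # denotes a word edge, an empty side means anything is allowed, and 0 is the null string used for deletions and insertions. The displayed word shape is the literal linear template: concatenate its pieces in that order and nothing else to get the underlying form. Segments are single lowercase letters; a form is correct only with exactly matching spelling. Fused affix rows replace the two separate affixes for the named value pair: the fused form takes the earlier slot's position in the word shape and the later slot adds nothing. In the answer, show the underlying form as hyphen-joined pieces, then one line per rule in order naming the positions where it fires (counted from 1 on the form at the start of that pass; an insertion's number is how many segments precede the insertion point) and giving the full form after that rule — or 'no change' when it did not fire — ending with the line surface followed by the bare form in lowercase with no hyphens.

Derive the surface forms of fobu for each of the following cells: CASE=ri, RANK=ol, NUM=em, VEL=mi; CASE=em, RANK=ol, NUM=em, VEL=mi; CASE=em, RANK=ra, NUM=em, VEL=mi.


cell CASE=ri, RANK=ol, NUM=em, VEL=mi:
underlying: fobu-po-ze-zu-a
1. 0 -> i / C _ C: no change
2. a, e -> 0 / V _: fires at position(s) 11: fobupozezu
surface: fobupozezu

cell CASE=em, RANK=ol, NUM=em, VEL=mi:
underlying: fobu-m-ze-zu-a
1. 0 -> i / C _ C: inserts after position(s) 5: fobumizezua
2. a, e -> 0 / V _: fires at position(s) 11: fobumizezu
surface: fobumizezu

cell CASE=em, RANK=ra, NUM=em, VEL=mi:
underlying: fobu-m-ve-zu-a
1. 0 -> i / C _ C: inserts after position(s) 5: fobumivezua
2. a, e -> 0 / V _: fires at position(s) 11: fobumivezu
surface: fobumivezu


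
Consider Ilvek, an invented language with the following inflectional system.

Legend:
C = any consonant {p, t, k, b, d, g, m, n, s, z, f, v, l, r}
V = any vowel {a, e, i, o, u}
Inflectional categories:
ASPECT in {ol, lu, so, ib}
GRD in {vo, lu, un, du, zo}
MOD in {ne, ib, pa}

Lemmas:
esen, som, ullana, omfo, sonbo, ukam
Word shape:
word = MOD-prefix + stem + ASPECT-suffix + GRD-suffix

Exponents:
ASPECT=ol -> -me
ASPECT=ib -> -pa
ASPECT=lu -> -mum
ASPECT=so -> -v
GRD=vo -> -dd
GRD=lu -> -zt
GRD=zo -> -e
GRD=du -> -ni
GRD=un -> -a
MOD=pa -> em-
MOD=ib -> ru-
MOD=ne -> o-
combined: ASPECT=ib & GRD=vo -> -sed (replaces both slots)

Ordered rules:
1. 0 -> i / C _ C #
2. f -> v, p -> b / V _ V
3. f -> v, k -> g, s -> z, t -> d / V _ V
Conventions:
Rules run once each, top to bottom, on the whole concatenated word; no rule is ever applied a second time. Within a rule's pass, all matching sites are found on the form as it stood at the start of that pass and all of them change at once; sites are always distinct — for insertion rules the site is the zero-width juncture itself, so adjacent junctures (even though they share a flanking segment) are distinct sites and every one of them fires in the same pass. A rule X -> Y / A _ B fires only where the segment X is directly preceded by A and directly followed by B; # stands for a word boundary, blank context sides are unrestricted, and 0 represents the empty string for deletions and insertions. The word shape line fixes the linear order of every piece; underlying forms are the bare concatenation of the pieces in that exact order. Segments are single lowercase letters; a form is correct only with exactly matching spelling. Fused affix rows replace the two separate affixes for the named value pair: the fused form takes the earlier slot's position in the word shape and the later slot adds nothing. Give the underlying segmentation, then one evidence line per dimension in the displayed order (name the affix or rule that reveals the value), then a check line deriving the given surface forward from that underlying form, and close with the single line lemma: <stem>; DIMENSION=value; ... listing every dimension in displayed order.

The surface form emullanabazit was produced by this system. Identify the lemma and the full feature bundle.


underlying: em-ullana-pa-zt
ASPECT=ib - signalled by the affix -pa
GRD=lu - signalled by the affix -zt
MOD=pa - signalled by the affix em-
check: emullanapazt -> emullanapazit -> emullanabazit -> emullanabazit
lemma: ullana; ASPECT=ib; GRD=lu; MOD=pa


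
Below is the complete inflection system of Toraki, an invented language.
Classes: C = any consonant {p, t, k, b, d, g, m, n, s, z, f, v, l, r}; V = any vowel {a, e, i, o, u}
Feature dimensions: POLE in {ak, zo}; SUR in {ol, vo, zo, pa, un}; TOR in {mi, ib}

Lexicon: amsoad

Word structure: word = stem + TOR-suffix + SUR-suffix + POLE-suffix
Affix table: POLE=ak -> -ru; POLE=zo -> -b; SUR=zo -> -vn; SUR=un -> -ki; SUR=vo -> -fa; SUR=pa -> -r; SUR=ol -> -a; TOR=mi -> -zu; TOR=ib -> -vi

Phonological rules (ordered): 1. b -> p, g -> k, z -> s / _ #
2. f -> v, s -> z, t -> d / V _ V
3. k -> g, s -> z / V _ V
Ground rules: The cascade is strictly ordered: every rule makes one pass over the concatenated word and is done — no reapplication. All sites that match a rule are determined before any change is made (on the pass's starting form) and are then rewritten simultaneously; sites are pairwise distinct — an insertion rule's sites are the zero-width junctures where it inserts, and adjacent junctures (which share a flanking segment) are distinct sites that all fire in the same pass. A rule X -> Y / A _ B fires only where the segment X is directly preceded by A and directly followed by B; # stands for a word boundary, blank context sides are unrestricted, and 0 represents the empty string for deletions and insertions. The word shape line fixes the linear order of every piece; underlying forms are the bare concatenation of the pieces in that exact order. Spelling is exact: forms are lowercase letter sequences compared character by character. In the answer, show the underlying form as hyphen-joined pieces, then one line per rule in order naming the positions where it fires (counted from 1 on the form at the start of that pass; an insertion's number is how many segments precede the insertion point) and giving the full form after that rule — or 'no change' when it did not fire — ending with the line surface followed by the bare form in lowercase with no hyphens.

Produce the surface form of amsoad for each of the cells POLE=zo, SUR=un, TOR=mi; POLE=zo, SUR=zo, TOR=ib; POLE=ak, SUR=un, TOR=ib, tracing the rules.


cell POLE=zo, SUR=un, TOR=mi:
underlying: amsoad-zu-ki-b
1. b -> p, g -> k, z -> s / _ #: fires at position(s) 11: amsoadzukip
2. f -> v, s -> z, t -> d / V _ V: no change
3. k -> g, s -> z / V _ V: fires at position(s) 9: amsoadzugip
surface: amsoadzugip

cell POLE=zo, SUR=zo, TOR=ib:
underlying: amsoad-vi-vn-b
1. b -> p, g -> k, z -> s / _ #: fires at position(s) 11: amsoadvivnp
2. f -> v, s -> z, t -> d / V _ V: no change
3. k -> g, s -> z / V _ V: no change
surface: amsoadvivnp

cell POLE=ak, SUR=un, TOR=ib:
underlying: amsoad-vi-ki-ru
1. b -> p, g -> k, z -> s / _ #: no change
2. f -> v, s -> z, t -> d / V _ V: no change
3. k -> g, s -> z / V _ V: fires at position(s) 9: amsoadvigiru
surface: amsoadvigiru


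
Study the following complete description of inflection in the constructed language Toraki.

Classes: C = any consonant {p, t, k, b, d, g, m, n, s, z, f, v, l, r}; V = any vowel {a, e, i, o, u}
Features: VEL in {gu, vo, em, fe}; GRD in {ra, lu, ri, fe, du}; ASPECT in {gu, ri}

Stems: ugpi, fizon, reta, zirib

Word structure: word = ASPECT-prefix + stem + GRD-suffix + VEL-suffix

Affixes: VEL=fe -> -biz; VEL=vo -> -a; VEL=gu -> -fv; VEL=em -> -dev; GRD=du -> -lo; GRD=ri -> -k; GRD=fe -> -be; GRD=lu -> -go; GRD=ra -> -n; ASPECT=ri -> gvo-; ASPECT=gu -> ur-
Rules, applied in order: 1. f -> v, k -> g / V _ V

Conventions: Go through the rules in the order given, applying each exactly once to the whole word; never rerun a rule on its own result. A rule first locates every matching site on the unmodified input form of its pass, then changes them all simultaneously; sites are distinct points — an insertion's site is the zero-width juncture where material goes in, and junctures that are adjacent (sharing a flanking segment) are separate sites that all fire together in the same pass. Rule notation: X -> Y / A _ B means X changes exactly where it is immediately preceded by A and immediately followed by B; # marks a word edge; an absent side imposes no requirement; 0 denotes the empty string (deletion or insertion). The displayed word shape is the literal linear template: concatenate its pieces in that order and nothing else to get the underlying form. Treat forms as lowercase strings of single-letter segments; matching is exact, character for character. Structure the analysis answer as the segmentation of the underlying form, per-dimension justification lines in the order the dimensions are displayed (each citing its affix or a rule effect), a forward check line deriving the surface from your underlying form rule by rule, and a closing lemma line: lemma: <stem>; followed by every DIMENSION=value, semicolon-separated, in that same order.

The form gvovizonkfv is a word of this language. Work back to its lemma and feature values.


underlying: gvo-fizon-k-fv
VEL=gu - signalled by the affix -fv
GRD=ri - signalled by the affix -k
ASPECT=ri - signalled by the affix gvo-
check: gvofizonkfv -> gvovizonkfv
lemma: fizon; VEL=gu; GRD=ri; ASPECT=ri


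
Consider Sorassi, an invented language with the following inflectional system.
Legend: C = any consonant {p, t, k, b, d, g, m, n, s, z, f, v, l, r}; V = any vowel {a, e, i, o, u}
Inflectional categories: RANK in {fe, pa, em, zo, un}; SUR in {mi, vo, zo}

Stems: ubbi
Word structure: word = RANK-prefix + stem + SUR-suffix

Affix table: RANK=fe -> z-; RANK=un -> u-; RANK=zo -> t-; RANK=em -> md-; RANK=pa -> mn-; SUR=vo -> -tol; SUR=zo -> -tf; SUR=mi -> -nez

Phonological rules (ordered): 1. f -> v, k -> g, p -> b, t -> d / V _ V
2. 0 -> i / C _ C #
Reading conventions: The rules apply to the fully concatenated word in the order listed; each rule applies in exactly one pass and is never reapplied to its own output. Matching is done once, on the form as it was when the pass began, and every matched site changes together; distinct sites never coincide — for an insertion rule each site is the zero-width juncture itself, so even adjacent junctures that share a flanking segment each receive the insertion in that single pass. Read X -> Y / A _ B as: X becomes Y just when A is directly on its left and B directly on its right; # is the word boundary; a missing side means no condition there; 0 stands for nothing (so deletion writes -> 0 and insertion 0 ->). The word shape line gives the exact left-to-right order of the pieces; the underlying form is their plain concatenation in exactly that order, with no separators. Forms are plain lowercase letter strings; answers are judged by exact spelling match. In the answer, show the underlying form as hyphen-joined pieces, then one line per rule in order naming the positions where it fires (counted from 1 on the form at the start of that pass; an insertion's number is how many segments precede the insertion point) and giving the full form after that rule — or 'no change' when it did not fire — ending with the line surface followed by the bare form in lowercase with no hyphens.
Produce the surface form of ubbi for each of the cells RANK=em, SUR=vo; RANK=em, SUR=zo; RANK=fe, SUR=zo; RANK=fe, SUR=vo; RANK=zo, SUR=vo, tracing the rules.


cell RANK=em, SUR=vo:
underlying: md-ubbi-tol
1. f -> v, k -> g, p -> b, t -> d / V _ V: fires at position(s) 7: mdubbidol
2. 0 -> i / C _ C #: no change
surface: mdubbidol

cell RANK=em, SUR=zo:
underlying: md-ubbi-tf
1. f -> v, k -> g, p -> b, t -> d / V _ V: no change
2. 0 -> i / C _ C #: inserts after position(s) 7: mdubbitif
surface: mdubbitif

cell RANK=fe, SUR=zo:
underlying: z-ubbi-tf
1. f -> v, k -> g, p -> b, t -> d / V _ V: no change
2. 0 -> i / C _ C #: inserts after position(s) 6: zubbitif
surface: zubbitif

cell RANK=fe, SUR=vo:
underlying: z-ubbi-tol
1. f -> v, k -> g, p -> b, t -> d / V _ V: fires at position(s) 6: zubbidol
2. 0 -> i / C _ C #: no change
surface: zubbidol

cell RANK=zo, SUR=vo:
underlying: t-ubbi-tol
1. f -> v, k -> g, p -> b, t -> d / V _ V: fires at position(s) 6: tubbidol
2. 0 -> i / C _ C #: no change
surface: tubbidol


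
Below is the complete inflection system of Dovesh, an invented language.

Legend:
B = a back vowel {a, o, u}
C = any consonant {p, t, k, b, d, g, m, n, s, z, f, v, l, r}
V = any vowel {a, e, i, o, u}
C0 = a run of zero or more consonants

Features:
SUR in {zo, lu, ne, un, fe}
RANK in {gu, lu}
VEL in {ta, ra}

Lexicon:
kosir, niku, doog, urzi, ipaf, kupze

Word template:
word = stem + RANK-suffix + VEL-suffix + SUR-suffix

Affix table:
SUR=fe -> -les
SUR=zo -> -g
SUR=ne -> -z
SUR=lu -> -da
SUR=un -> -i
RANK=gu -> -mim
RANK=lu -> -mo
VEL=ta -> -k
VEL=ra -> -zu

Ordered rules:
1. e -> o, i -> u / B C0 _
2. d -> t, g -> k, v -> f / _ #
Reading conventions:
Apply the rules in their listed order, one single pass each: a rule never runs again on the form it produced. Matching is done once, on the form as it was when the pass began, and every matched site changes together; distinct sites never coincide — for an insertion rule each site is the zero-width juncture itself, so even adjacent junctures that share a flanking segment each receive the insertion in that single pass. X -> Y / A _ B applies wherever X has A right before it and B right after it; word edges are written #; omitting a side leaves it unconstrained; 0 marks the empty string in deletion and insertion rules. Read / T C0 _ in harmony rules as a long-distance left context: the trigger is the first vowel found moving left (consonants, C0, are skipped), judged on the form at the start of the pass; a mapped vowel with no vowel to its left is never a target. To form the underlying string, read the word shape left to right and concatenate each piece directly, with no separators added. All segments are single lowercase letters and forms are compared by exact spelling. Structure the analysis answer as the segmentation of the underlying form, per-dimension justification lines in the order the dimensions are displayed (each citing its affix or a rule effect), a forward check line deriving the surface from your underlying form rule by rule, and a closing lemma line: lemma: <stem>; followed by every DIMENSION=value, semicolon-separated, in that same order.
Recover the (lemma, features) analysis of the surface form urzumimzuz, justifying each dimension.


underlying: urzi-mim-zu-z
SUR=ne - signalled by the affix -z
RANK=gu - signalled by the affix -mim
VEL=ra - signalled by the affix -zu
check: urzimimzuz -> urzumimzuz -> urzumimzuz
lemma: urzi; SUR=ne; RANK=gu; VEL=ra


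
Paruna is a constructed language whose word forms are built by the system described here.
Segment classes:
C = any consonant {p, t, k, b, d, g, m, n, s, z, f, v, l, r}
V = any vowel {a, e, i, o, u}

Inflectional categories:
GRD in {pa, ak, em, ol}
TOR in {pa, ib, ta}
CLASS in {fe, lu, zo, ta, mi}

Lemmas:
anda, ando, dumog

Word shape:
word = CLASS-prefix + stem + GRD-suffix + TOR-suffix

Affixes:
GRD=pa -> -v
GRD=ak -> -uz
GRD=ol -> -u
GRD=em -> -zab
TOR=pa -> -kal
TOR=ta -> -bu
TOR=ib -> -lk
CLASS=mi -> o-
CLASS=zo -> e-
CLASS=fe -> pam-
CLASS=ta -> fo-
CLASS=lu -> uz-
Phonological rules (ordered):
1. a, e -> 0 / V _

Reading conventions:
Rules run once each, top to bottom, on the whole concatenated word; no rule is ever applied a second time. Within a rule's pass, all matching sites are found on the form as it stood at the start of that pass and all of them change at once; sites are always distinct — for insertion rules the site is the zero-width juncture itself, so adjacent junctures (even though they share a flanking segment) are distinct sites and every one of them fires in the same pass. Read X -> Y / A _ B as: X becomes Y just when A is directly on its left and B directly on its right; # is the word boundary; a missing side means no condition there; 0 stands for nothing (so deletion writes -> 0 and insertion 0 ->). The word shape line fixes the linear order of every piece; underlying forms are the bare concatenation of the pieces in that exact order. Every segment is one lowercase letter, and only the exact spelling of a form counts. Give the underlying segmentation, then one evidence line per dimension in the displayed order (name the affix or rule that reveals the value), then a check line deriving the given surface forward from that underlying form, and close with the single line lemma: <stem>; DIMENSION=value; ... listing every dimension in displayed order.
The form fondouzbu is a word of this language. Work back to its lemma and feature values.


underlying: fo-ando-uz-bu
GRD=ak - signalled by the affix -uz
TOR=ta - signalled by the affix -bu
CLASS=ta - signalled by the affix fo-
check: foandouzbu -> fondouzbu
lemma: ando; GRD=ak; TOR=ta; CLASS=ta


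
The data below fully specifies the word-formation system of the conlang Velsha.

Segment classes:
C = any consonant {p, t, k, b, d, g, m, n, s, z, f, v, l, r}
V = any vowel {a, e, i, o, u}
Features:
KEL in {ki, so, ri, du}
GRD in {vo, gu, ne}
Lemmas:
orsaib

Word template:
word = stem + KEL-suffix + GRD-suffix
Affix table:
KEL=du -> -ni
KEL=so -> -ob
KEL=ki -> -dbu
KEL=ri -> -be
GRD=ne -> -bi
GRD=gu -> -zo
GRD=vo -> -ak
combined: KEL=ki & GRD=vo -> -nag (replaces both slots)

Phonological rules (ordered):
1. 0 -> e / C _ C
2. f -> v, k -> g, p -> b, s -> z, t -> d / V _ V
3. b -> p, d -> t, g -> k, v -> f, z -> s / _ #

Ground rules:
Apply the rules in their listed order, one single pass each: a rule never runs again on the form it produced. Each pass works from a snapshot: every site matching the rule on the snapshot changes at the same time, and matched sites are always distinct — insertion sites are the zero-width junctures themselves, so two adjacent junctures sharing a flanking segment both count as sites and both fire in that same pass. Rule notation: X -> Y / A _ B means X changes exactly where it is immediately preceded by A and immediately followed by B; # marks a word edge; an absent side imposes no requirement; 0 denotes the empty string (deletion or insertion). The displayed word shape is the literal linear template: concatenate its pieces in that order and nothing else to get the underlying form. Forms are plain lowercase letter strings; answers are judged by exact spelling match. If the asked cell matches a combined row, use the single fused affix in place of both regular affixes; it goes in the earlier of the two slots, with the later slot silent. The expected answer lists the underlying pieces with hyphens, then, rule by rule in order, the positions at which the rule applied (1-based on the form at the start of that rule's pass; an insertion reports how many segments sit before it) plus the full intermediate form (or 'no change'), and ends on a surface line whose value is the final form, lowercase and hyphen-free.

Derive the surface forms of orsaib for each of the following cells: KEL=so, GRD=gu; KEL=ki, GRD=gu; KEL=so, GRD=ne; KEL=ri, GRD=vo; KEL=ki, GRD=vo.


cell KEL=so, GRD=gu:
underlying: orsaib-ob-zo
1. 0 -> e / C _ C: inserts after position(s) 2, 8: oresaibobezo
2. f -> v, k -> g, p -> b, s -> z, t -> d / V _ V: fires at position(s) 4: orezaibobezo
3. b -> p, d -> t, g -> k, v -> f, z -> s / _ #: no change
surface: orezaibobezo

cell KEL=ki, GRD=gu:
underlying: orsaib-dbu-zo
1. 0 -> e / C _ C: inserts after position(s) 2, 6, 7: oresaibedebuzo
2. f -> v, k -> g, p -> b, s -> z, t -> d / V _ V: fires at position(s) 4: orezaibedebuzo
3. b -> p, d -> t, g -> k, v -> f, z -> s / _ #: no change
surface: orezaibedebuzo

cell KEL=so, GRD=ne:
underlying: orsaib-ob-bi
1. 0 -> e / C _ C: inserts after position(s) 2, 8: oresaibobebi
2. f -> v, k -> g, p -> b, s -> z, t -> d / V _ V: fires at position(s) 4: orezaibobebi
3. b -> p, d -> t, g -> k, v -> f, z -> s / _ #: no change
surface: orezaibobebi

cell KEL=ri, GRD=vo:
underlying: orsaib-be-ak
1. 0 -> e / C _ C: inserts after position(s) 2, 6: oresaibebeak
2. f -> v, k -> g, p -> b, s -> z, t -> d / V _ V: fires at position(s) 4: orezaibebeak
3. b -> p, d -> t, g -> k, v -> f, z -> s / _ #: no change
surface: orezaibebeak

cell KEL=ki, GRD=vo:
underlying: orsaib-nag
1. 0 -> e / C _ C: inserts after position(s) 2, 6: oresaibenag
2. f -> v, k -> g, p -> b, s -> z, t -> d / V _ V: fires at position(s) 4: orezaibenag
3. b -> p, d -> t, g -> k, v -> f, z -> s / _ #: fires at position(s) 11: orezaibenak
surface: orezaibenak


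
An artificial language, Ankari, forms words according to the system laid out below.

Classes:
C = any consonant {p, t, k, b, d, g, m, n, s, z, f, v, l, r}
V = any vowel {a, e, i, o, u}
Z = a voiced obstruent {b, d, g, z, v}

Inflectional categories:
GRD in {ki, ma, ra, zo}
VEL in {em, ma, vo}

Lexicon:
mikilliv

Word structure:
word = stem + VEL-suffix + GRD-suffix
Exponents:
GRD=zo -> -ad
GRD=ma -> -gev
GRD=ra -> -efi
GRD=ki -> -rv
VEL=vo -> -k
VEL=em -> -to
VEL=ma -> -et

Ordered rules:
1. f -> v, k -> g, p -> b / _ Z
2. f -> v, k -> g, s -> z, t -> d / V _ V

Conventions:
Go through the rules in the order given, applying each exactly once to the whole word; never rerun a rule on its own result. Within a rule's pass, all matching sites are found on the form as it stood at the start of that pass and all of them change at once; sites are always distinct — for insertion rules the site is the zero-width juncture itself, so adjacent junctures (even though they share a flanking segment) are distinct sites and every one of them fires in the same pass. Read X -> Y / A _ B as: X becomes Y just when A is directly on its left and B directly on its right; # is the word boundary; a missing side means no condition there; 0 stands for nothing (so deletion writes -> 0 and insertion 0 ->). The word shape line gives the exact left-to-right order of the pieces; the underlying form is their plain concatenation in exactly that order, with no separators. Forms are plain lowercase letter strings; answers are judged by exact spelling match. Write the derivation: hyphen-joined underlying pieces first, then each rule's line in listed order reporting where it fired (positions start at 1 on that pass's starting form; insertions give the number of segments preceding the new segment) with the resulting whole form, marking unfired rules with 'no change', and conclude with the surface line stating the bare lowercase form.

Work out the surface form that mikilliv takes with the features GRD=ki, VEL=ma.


underlying: mikilliv-et-rv
1. f -> v, k -> g, p -> b / _ Z: no change
2. f -> v, k -> g, s -> z, t -> d / V _ V: fires at position(s) 3: migillivetrv
surface: migillivetrv


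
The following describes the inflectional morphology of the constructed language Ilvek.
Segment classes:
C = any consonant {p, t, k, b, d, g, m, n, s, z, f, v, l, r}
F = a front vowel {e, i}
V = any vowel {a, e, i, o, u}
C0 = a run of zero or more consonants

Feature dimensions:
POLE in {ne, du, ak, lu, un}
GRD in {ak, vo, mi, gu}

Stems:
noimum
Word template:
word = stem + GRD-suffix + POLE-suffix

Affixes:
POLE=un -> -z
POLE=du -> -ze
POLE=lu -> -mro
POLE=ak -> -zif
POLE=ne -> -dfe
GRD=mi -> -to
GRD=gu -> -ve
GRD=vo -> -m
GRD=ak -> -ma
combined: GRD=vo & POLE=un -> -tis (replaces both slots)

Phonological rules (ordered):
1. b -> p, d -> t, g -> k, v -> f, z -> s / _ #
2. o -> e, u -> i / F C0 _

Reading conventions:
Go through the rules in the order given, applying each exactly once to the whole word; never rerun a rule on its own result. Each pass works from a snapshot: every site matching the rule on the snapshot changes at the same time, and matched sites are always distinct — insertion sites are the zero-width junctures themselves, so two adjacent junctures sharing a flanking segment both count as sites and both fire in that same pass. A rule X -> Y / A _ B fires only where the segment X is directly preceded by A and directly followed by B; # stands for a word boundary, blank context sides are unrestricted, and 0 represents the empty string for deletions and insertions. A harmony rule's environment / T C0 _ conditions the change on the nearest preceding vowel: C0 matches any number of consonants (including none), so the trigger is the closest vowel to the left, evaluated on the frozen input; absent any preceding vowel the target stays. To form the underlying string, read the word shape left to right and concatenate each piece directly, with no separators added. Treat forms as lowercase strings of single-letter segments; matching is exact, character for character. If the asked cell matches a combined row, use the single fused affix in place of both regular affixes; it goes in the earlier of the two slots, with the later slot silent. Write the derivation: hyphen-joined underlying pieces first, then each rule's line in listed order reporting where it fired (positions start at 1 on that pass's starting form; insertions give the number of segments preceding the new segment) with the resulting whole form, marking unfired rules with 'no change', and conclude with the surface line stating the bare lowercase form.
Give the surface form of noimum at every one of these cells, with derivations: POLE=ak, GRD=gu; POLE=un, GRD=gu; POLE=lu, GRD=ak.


cell POLE=ak, GRD=gu:
underlying: noimum-ve-zif
1. b -> p, d -> t, g -> k, v -> f, z -> s / _ #: no change
2. o -> e, u -> i / F C0 _: fires at position(s) 5: noimimvezif
surface: noimimvezif

cell POLE=un, GRD=gu:
underlying: noimum-ve-z
1. b -> p, d -> t, g -> k, v -> f, z -> s / _ #: fires at position(s) 9: noimumves
2. o -> e, u -> i / F C0 _: fires at position(s) 5: noimimves
surface: noimimves

cell POLE=lu, GRD=ak:
underlying: noimum-ma-mro
1. b -> p, d -> t, g -> k, v -> f, z -> s / _ #: no change
2. o -> e, u -> i / F C0 _: fires at position(s) 5: noimimmamro
surface: noimimmamro


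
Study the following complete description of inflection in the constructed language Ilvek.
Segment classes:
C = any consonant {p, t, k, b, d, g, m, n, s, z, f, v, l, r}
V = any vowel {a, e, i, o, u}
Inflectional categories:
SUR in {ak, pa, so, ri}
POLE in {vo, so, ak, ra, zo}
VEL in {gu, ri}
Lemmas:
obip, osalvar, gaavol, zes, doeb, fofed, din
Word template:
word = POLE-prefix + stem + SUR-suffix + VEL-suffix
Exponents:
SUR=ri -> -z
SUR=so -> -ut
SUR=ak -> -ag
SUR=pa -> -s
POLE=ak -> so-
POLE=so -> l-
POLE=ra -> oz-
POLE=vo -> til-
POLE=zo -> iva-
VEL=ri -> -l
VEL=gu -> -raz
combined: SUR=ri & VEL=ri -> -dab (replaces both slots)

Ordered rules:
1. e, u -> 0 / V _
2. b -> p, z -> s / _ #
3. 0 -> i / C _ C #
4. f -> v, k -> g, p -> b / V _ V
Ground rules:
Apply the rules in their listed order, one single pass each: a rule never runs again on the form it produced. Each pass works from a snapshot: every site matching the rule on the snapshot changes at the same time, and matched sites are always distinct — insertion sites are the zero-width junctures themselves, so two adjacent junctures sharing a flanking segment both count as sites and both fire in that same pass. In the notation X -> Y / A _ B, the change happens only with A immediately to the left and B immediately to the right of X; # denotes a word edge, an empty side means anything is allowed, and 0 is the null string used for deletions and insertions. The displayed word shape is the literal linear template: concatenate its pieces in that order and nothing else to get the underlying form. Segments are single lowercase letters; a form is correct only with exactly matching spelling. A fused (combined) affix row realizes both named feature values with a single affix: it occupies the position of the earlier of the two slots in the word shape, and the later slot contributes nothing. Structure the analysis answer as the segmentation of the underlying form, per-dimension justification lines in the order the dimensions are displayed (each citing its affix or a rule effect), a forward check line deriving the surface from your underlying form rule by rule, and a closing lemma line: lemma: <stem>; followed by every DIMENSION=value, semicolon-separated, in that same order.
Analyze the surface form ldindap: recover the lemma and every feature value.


underlying: l-din-dab
SUR=ri - signalled by the combined affix row
POLE=so - signalled by the affix l-
VEL=ri - signalled by the combined affix row
check: ldindab -> ldindab -> ldindap -> ldindap -> ldindap
lemma: din; SUR=ri; POLE=so; VEL=ri


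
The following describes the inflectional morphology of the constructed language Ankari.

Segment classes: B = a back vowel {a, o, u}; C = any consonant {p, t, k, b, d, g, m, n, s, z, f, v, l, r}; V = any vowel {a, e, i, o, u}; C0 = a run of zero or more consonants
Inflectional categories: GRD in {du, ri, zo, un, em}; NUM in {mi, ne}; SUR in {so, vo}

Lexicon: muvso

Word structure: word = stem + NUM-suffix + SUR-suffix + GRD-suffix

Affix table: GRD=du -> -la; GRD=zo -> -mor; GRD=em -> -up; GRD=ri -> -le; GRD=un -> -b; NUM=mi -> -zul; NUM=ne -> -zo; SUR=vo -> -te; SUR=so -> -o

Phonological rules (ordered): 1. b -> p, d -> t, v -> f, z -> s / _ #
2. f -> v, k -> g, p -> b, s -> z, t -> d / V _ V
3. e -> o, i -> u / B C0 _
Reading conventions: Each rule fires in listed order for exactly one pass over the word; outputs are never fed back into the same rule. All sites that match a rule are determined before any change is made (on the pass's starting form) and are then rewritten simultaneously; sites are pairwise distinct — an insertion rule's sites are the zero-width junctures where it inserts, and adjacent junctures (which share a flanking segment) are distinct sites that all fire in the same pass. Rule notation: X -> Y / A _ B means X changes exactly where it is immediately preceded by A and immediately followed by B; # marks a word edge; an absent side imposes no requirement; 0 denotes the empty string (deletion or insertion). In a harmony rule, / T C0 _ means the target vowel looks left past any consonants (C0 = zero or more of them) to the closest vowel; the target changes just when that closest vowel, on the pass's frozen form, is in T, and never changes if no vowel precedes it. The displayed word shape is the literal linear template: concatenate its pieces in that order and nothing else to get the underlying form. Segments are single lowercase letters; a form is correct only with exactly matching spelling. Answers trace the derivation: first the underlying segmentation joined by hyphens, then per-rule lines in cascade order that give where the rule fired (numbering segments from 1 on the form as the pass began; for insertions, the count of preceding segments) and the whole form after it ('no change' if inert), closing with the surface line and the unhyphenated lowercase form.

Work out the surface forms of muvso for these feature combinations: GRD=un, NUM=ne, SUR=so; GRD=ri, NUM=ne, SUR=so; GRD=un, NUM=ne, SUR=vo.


cell GRD=un, NUM=ne, SUR=so:
underlying: muvso-zo-o-b
1. b -> p, d -> t, v -> f, z -> s / _ #: fires at position(s) 9: muvsozoop
2. f -> v, k -> g, p -> b, s -> z, t -> d / V _ V: no change
3. e -> o, i -> u / B C0 _: no change
surface: muvsozoop

cell GRD=ri, NUM=ne, SUR=so:
underlying: muvso-zo-o-le
1. b -> p, d -> t, v -> f, z -> s / _ #: no change
2. f -> v, k -> g, p -> b, s -> z, t -> d / V _ V: no change
3. e -> o, i -> u / B C0 _: fires at position(s) 10: muvsozoolo
surface: muvsozoolo

cell GRD=un, NUM=ne, SUR=vo:
underlying: muvso-zo-te-b
1. b -> p, d -> t, v -> f, z -> s / _ #: fires at position(s) 10: muvsozotep
2. f -> v, k -> g, p -> b, s -> z, t -> d / V _ V: fires at position(s) 8: muvsozodep
3. e -> o, i -> u / B C0 _: fires at position(s) 9: muvsozodop
surface: muvsozodop


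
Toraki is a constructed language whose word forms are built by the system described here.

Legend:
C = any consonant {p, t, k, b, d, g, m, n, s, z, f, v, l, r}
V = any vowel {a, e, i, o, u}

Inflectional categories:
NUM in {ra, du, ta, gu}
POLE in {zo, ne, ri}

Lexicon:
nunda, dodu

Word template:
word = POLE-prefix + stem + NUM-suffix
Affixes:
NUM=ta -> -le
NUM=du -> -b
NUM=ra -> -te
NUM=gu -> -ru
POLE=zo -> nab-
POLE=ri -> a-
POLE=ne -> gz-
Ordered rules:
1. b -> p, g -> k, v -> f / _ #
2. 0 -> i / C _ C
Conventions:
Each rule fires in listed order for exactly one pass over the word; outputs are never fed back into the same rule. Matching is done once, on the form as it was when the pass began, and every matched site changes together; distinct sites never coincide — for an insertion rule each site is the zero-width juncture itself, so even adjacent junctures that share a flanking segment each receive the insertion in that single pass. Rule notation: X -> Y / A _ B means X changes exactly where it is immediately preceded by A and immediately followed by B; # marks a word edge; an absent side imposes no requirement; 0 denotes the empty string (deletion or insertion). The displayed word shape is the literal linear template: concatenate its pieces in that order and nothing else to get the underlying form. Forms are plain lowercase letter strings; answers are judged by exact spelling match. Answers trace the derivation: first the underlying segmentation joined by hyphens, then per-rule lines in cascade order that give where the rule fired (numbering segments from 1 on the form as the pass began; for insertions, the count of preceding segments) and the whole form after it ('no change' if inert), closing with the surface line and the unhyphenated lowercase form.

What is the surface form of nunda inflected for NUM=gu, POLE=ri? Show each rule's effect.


underlying: a-nunda-ru
1. b -> p, g -> k, v -> f / _ #: no change
2. 0 -> i / C _ C: inserts after position(s) 4: anunidaru
surface: anunidaru


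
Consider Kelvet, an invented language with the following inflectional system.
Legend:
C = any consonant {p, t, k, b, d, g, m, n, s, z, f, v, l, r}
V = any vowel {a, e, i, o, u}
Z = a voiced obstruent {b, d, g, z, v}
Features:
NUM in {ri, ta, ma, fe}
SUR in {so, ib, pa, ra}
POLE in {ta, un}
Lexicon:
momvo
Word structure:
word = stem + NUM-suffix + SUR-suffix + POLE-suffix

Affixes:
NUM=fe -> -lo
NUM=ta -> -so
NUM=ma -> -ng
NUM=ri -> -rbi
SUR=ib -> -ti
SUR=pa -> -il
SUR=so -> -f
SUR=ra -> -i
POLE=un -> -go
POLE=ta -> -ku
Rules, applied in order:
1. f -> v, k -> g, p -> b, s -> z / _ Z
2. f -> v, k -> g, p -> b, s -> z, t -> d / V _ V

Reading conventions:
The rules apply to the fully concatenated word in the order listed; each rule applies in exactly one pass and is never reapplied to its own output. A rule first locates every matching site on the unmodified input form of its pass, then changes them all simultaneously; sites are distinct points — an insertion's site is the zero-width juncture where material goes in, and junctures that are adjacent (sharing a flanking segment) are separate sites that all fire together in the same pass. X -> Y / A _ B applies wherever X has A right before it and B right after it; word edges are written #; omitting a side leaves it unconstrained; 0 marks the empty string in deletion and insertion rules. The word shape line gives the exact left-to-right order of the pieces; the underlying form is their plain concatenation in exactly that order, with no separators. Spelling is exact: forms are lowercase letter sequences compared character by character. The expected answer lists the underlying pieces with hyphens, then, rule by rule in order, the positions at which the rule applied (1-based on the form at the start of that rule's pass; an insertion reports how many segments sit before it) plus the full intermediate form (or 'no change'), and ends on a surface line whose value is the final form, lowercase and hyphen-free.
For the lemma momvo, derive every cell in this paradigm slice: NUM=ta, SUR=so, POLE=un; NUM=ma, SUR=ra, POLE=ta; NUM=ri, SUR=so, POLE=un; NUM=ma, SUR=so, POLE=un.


cell NUM=ta, SUR=so, POLE=un:
underlying: momvo-so-f-go
1. f -> v, k -> g, p -> b, s -> z / _ Z: fires at position(s) 8: momvosovgo
2. f -> v, k -> g, p -> b, s -> z, t -> d / V _ V: fires at position(s) 6: momvozovgo
surface: momvozovgo

cell NUM=ma, SUR=ra, POLE=ta:
underlying: momvo-ng-i-ku
1. f -> v, k -> g, p -> b, s -> z / _ Z: no change
2. f -> v, k -> g, p -> b, s -> z, t -> d / V _ V: fires at position(s) 9: momvongigu
surface: momvongigu

cell NUM=ri, SUR=so, POLE=un:
underlying: momvo-rbi-f-go
1. f -> v, k -> g, p -> b, s -> z / _ Z: fires at position(s) 9: momvorbivgo
2. f -> v, k -> g, p -> b, s -> z, t -> d / V _ V: no change
surface: momvorbivgo

cell NUM=ma, SUR=so, POLE=un:
underlying: momvo-ng-f-go
1. f -> v, k -> g, p -> b, s -> z / _ Z: fires at position(s) 8: momvongvgo
2. f -> v, k -> g, p -> b, s -> z, t -> d / V _ V: no change
surface: momvongvgo


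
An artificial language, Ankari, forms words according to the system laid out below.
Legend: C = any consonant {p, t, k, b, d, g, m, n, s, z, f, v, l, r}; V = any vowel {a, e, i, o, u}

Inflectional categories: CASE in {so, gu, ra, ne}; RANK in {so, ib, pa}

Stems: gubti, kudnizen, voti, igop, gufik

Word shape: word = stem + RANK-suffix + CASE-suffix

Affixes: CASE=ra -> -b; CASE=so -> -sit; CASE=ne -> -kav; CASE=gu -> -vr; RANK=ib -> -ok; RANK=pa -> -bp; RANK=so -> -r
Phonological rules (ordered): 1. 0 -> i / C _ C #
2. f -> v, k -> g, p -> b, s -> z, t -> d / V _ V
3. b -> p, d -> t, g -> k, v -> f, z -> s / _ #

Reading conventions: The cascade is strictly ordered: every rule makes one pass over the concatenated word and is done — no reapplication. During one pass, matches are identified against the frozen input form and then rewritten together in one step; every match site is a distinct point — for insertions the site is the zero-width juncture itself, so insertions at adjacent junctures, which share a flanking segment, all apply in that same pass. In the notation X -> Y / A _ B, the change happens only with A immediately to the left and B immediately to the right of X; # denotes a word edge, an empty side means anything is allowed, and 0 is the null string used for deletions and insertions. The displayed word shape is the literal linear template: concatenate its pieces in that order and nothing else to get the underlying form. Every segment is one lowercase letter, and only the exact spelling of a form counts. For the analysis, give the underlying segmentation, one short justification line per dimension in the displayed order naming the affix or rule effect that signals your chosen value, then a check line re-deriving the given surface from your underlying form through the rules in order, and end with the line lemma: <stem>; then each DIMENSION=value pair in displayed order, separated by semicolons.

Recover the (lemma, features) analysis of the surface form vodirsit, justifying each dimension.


underlying: voti-r-sit
CASE=so - signalled by the affix -sit
RANK=so - signalled by the affix -r
check: votirsit -> votirsit -> vodirsit -> vodirsit
lemma: voti; CASE=so; RANK=so


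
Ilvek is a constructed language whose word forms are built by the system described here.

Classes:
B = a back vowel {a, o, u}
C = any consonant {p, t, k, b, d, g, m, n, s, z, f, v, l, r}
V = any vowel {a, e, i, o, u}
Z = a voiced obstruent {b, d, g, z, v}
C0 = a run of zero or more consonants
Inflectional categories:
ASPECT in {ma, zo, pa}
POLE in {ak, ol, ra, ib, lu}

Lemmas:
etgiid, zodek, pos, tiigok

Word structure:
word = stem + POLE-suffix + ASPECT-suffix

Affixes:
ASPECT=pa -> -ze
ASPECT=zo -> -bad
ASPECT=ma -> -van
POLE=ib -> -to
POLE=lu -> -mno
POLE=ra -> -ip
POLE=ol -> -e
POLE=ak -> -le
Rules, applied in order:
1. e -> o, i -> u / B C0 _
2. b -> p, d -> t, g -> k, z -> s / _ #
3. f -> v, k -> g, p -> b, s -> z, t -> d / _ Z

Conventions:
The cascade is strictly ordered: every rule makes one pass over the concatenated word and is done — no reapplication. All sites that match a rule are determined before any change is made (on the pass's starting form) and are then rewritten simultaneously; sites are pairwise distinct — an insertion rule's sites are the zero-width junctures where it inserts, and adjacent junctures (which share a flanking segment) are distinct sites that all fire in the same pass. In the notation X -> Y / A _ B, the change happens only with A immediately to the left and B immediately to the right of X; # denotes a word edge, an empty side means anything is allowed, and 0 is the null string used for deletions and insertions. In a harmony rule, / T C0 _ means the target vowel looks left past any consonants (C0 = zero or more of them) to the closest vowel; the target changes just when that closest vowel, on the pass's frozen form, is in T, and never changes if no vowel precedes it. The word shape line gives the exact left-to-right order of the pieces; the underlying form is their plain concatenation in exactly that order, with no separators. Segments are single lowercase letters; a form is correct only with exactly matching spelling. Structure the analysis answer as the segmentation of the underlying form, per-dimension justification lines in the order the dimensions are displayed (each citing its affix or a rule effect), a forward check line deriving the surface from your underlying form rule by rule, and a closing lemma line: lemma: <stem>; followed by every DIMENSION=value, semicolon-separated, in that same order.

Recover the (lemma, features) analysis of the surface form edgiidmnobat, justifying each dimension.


underlying: etgiid-mno-bad
ASPECT=zo - signalled by the affix -bad
POLE=lu - signalled by the affix -mno
check: etgiidmnobad -> etgiidmnobad -> etgiidmnobat -> edgiidmnobat
lemma: etgiid; ASPECT=zo; POLE=lu
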